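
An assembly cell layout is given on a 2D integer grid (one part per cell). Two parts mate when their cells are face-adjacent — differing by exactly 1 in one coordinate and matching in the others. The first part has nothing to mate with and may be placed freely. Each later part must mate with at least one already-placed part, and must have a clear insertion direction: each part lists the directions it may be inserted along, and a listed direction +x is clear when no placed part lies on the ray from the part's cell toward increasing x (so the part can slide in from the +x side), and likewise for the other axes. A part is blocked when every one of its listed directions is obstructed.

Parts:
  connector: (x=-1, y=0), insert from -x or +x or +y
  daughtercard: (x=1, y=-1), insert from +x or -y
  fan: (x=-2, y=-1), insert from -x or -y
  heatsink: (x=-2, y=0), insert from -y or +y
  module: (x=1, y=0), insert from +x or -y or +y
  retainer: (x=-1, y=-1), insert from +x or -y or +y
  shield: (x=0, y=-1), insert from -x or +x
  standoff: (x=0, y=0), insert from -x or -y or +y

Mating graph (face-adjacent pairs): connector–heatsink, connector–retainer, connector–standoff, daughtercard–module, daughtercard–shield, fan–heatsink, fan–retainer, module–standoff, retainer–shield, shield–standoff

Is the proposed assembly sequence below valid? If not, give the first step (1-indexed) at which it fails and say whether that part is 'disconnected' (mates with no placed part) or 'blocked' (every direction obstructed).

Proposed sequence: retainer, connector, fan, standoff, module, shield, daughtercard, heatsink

1. retainer@(-1, -1) [+x clear] — {retainer}
2. connector@(-1, 0) [-x clear] — {connector, retainer}
3. fan@(-2, -1) [-x clear] — {connector, fan, retainer}
4. standoff@(0, 0) [-y clear] — {connector, fan, retainer, standoff}
5. module@(1, 0) [+x clear] — {connector, fan, module, retainer, standoff}
6. shield@(0, -1) [+x clear] — {connector, fan, module, retainer, shield, standoff}
7. daughtercard@(1, -1) [+x clear] — {connector, daughtercard, fan, module, retainer, shield, standoff}
8. heatsink@(-2, 0) [+y clear] — {connector, daughtercard, fan, heatsink, module, retainer, shield, standoff}

Valid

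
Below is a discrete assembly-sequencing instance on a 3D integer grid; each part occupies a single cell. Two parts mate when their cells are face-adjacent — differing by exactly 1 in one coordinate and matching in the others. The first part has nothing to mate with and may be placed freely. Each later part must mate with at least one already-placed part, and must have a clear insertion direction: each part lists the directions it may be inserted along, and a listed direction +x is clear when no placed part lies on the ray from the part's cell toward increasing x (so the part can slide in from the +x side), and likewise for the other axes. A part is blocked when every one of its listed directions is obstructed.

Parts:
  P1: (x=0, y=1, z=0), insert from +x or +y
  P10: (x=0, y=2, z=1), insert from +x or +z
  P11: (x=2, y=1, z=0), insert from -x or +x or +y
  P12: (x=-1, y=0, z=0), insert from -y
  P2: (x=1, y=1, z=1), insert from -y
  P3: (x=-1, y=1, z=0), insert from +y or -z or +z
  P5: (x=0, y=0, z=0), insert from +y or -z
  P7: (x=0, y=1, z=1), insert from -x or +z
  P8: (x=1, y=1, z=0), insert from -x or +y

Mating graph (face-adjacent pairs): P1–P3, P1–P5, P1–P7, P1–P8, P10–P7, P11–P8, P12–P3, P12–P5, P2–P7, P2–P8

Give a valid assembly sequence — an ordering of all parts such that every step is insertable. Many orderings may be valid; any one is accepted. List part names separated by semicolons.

P12; P3; P1; P7; P2; P10; P8; P11; P5

1. P12@(-1, 0, 0) [-y clear] — {P12}
2. P3@(-1, 1, 0) [+y clear] — {P12, P3}
3. P1@(0, 1, 0) [+x clear] — {P1, P12, P3}
4. P7@(0, 1, 1) [-x clear] — {P1, P12, P3, P7}
5. P2@(1, 1, 1) [-y clear] — {P1, P12, P2, P3, P7}
6. P10@(0, 2, 1) [+x clear] — {P1, P10, P12, P2, P3, P7}
7. P8@(1, 1, 0) [+y clear] — {P1, P10, P12, P2, P3, P7, P8}
8. P11@(2, 1, 0) [+x clear] — {P1, P10, P11, P12, P2, P3, P7, P8}
9. P5@(0, 0, 0) [-z clear] — {P1, P10, P11, P12, P2, P3, P5, P7, P8}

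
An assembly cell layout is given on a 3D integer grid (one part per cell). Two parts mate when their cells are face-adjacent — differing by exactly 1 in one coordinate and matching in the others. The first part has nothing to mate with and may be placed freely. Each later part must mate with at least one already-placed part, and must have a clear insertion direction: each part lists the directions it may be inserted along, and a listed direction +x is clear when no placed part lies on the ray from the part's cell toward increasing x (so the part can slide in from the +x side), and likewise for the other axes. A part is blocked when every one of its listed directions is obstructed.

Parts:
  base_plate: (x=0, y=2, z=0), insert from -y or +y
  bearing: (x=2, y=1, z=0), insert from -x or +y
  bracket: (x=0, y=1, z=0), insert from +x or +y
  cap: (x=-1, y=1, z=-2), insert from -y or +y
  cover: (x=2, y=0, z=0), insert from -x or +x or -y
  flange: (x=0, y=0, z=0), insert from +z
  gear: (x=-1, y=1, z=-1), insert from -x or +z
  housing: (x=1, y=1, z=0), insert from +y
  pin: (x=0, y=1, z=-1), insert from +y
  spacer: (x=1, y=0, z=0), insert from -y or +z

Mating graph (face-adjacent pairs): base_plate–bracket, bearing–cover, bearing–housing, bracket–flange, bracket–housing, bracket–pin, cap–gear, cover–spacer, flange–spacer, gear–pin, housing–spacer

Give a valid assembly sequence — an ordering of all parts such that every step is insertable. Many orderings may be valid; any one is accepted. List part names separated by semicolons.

1. bracket@(0, 1, 0) [+x clear] — {bracket}
2. housing@(1, 1, 0) [+y clear] — {bracket, housing}
3. base_plate@(0, 2, 0) [+y clear] — {base_plate, bracket, housing}
4. pin@(0, 1, -1) [+y clear] — {base_plate, bracket, housing, pin}
5. gear@(-1, 1, -1) [-x clear] — {base_plate, bracket, gear, housing, pin}
6. cap@(-1, 1, -2) [-y clear] — {base_plate, bracket, cap, gear, housing, pin}
7. bearing@(2, 1, 0) [+y clear] — {base_plate, bearing, bracket, cap, gear, housing, pin}
8. cover@(2, 0, 0) [-x clear] — {base_plate, bearing, bracket, cap, cover, gear, housing, pin}
9. spacer@(1, 0, 0) [-y clear] — {base_plate, bearing, bracket, cap, cover, gear, housing, pin, spacer}
10. flange@(0, 0, 0) [+z clear] — {base_plate, bearing, bracket, cap, cover, flange, gear, housing, pin, spacer}

bracket; housing; base_plate; pin; gear; cap; bearing; cover; spacer; flange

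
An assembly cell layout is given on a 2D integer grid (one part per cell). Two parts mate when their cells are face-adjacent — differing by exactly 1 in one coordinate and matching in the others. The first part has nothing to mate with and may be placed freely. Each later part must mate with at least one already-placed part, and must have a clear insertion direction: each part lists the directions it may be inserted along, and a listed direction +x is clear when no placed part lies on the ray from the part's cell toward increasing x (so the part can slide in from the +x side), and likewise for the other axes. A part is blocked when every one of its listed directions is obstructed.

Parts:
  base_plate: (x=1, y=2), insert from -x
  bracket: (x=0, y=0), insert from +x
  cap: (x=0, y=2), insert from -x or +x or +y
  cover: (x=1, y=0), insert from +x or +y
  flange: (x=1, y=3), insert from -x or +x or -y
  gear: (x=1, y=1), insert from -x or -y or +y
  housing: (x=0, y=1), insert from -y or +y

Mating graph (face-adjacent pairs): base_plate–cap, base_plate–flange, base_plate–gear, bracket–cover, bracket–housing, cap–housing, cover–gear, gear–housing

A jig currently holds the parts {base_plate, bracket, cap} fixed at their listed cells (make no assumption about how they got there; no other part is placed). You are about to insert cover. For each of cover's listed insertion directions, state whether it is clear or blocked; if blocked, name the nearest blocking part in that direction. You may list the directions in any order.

+x: ray from cover(1, 0) has no placed part ⇒ clear
+y: nearest on ray is base_plate@(1, 2) ⇒ blocked

+x: clear; +y: blocked by base_plate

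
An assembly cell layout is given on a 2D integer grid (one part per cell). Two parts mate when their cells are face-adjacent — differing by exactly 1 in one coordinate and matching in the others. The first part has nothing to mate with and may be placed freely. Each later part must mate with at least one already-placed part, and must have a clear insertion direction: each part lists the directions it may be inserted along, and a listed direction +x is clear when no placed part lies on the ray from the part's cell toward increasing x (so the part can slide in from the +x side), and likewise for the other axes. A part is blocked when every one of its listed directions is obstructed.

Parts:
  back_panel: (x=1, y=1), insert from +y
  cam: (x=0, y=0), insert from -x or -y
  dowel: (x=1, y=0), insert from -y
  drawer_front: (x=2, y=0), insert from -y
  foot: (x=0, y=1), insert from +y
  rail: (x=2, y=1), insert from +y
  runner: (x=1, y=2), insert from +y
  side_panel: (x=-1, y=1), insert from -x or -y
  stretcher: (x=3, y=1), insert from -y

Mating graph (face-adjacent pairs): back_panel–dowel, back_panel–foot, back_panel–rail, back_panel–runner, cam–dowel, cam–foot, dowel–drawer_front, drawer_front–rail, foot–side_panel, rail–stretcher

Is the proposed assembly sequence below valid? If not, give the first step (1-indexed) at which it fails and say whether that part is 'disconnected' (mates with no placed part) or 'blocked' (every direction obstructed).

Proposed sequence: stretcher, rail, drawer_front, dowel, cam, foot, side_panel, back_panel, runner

1. stretcher@(3, 1) [-y clear] — {stretcher}
2. rail@(2, 1) [+y clear] — {rail, stretcher}
3. drawer_front@(2, 0) [-y clear] — {drawer_front, rail, stretcher}
4. dowel@(1, 0) [-y clear] — {dowel, drawer_front, rail, stretcher}
5. cam@(0, 0) [-x clear] — {cam, dowel, drawer_front, rail, stretcher}
6. foot@(0, 1) [+y clear] — {cam, dowel, drawer_front, foot, rail, stretcher}
7. side_panel@(-1, 1) [-x clear] — {cam, dowel, drawer_front, foot, rail, side_panel, stretcher}
8. back_panel@(1, 1) [+y clear] — {back_panel, cam, dowel, drawer_front, foot, rail, side_panel, stretcher}
9. runner@(1, 2) [+y clear] — {back_panel, cam, dowel, drawer_front, foot, rail, runner, side_panel, stretcher}

Valid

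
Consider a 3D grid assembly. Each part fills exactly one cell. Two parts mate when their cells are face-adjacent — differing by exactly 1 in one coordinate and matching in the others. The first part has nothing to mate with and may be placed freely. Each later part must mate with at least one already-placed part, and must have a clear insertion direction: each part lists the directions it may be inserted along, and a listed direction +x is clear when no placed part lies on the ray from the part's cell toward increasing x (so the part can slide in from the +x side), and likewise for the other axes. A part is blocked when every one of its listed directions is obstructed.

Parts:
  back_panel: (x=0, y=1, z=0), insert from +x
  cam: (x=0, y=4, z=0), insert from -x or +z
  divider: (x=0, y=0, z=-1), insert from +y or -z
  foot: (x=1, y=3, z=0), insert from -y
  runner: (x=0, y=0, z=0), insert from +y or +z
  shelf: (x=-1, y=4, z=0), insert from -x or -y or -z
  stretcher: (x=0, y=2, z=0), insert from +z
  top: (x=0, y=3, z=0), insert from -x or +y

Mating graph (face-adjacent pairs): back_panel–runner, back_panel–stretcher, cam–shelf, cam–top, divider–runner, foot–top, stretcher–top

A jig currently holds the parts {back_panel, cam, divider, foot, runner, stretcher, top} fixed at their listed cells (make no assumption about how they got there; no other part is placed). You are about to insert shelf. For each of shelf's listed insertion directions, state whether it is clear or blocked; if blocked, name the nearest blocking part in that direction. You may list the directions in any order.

-x: ray from shelf(-1, 4, 0) has no placed part ⇒ clear
-y: ray from shelf(-1, 4, 0) has no placed part ⇒ clear
-z: ray from shelf(-1, 4, 0) has no placed part ⇒ clear

-x: clear; -y: clear; -z: clear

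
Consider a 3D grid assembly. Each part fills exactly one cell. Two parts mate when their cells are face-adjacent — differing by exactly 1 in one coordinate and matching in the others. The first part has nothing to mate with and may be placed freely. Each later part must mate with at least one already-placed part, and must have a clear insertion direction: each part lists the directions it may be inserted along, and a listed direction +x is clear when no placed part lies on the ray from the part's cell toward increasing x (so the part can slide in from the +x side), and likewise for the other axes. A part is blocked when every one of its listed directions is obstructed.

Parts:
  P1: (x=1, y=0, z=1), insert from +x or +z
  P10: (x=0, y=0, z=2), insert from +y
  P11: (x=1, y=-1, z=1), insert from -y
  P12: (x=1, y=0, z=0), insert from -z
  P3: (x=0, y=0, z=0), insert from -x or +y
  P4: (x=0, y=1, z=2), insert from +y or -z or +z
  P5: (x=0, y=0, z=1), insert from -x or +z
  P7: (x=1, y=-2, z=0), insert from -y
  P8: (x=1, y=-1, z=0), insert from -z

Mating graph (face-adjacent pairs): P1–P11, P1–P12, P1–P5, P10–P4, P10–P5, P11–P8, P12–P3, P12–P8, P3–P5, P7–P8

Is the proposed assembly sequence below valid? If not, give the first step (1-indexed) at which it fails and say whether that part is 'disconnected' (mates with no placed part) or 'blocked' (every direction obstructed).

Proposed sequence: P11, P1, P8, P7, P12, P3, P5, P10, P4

Valid

1. P11@(1, -1, 1) [-y clear] — {P11}
2. P1@(1, 0, 1) [+x clear] — {P1, P11}
3. P8@(1, -1, 0) [-z clear] — {P1, P11, P8}
4. P7@(1, -2, 0) [-y clear] — {P1, P11, P7, P8}
5. P12@(1, 0, 0) [-z clear] — {P1, P11, P12, P7, P8}
6. P3@(0, 0, 0) [-x clear] — {P1, P11, P12, P3, P7, P8}
7. P5@(0, 0, 1) [-x clear] — {P1, P11, P12, P3, P5, P7, P8}
8. P10@(0, 0, 2) [+y clear] — {P1, P10, P11, P12, P3, P5, P7, P8}
9. P4@(0, 1, 2) [+y clear] — {P1, P10, P11, P12, P3, P4, P5, P7, P8}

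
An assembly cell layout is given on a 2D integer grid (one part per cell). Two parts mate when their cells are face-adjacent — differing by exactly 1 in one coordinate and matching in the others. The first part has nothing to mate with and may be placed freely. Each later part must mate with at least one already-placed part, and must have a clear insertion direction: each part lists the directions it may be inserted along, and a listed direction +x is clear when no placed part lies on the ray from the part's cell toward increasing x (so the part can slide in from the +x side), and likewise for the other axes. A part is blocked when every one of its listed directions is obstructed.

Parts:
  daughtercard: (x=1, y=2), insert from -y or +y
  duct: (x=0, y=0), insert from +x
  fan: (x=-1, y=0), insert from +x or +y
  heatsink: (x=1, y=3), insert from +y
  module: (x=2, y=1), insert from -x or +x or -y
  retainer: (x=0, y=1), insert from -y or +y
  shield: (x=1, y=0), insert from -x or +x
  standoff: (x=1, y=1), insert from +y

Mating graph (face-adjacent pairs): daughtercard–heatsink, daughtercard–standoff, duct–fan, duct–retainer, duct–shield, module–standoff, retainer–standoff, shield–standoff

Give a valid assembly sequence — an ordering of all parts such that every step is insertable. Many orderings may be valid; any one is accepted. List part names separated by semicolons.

fan; duct; shield; retainer; standoff; module; daughtercard; heatsink

1. fan@(-1, 0) [+x clear] — {fan}
2. duct@(0, 0) [+x clear] — {duct, fan}
3. shield@(1, 0) [+x clear] — {duct, fan, shield}
4. retainer@(0, 1) [+y clear] — {duct, fan, retainer, shield}
5. standoff@(1, 1) [+y clear] — {duct, fan, retainer, shield, standoff}
6. module@(2, 1) [+x clear] — {duct, fan, module, retainer, shield, standoff}
7. daughtercard@(1, 2) [+y clear] — {daughtercard, duct, fan, module, retainer, shield, standoff}
8. heatsink@(1, 3) [+y clear] — {daughtercard, duct, fan, heatsink, module, retainer, shield, standoff}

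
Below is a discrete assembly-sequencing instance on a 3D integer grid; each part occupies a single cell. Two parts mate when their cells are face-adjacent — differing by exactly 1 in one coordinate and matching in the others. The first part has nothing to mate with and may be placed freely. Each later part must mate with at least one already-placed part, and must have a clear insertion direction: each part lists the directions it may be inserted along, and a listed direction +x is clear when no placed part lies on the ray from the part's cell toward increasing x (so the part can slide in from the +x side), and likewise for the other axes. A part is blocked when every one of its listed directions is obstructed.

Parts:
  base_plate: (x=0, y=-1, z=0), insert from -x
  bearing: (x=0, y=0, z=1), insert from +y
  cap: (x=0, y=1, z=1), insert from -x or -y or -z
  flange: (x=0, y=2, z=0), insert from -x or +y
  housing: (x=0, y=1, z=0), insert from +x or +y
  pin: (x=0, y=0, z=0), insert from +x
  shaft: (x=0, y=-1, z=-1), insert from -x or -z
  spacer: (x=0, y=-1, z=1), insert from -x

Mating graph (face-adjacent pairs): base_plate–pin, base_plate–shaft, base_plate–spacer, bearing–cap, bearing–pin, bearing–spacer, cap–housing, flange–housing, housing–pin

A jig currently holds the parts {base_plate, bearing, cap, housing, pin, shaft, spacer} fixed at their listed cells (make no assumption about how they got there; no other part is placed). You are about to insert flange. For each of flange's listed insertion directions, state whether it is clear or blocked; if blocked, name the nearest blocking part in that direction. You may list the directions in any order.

-x: ray from flange(0, 2, 0) has no placed part ⇒ clear
+y: ray from flange(0, 2, 0) has no placed part ⇒ clear

+y: clear; -x: clear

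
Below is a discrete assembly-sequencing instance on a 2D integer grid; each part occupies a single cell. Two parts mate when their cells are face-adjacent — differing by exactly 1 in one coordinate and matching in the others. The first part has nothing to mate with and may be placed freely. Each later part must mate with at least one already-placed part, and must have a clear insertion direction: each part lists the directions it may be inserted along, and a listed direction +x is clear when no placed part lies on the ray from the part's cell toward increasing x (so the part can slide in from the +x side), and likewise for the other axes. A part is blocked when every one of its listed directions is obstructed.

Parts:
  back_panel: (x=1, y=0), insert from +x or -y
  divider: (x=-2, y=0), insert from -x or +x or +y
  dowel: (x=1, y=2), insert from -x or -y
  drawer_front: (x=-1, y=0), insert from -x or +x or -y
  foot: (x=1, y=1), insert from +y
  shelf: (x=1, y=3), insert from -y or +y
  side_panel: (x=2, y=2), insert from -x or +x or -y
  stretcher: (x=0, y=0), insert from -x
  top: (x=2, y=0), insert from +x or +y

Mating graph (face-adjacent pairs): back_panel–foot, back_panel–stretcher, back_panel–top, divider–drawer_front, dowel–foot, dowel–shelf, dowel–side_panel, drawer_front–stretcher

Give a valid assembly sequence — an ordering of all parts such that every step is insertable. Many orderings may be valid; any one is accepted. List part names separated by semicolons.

foot; back_panel; dowel; side_panel; shelf; stretcher; drawer_front; divider; top

1. foot@(1, 1) [+y clear] — {foot}
2. back_panel@(1, 0) [+x clear] — {back_panel, foot}
3. dowel@(1, 2) [-x clear] — {back_panel, dowel, foot}
4. side_panel@(2, 2) [+x clear] — {back_panel, dowel, foot, side_panel}
5. shelf@(1, 3) [+y clear] — {back_panel, dowel, foot, shelf, side_panel}
6. stretcher@(0, 0) [-x clear] — {back_panel, dowel, foot, shelf, side_panel, stretcher}
7. drawer_front@(-1, 0) [-x clear] — {back_panel, dowel, drawer_front, foot, shelf, side_panel, stretcher}
8. divider@(-2, 0) [-x clear] — {back_panel, divider, dowel, drawer_front, foot, shelf, side_panel, stretcher}
9. top@(2, 0) [+x clear] — {back_panel, divider, dowel, drawer_front, foot, shelf, side_panel, stretcher, top}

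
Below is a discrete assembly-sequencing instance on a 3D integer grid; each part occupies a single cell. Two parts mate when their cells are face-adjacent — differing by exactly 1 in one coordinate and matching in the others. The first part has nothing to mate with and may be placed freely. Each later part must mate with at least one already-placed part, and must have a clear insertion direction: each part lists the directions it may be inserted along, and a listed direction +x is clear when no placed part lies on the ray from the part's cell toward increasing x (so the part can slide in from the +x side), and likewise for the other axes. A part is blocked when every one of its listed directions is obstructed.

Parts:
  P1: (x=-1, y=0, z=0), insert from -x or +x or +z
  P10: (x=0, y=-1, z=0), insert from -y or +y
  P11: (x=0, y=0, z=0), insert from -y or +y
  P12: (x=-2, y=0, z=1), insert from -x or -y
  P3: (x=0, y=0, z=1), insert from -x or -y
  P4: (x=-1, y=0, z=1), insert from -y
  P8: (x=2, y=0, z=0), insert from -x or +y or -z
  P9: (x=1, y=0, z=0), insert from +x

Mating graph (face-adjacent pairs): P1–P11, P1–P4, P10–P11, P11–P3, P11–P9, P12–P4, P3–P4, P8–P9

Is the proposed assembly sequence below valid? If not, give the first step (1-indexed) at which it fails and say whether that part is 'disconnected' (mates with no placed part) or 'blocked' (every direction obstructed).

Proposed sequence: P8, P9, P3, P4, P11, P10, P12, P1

1. P8@(2, 0, 0) [-x clear] — {P8}
2. P9@(1, 0, 0) — +x all obstructed ⇒ blocked

Invalid at step 2 (blocked)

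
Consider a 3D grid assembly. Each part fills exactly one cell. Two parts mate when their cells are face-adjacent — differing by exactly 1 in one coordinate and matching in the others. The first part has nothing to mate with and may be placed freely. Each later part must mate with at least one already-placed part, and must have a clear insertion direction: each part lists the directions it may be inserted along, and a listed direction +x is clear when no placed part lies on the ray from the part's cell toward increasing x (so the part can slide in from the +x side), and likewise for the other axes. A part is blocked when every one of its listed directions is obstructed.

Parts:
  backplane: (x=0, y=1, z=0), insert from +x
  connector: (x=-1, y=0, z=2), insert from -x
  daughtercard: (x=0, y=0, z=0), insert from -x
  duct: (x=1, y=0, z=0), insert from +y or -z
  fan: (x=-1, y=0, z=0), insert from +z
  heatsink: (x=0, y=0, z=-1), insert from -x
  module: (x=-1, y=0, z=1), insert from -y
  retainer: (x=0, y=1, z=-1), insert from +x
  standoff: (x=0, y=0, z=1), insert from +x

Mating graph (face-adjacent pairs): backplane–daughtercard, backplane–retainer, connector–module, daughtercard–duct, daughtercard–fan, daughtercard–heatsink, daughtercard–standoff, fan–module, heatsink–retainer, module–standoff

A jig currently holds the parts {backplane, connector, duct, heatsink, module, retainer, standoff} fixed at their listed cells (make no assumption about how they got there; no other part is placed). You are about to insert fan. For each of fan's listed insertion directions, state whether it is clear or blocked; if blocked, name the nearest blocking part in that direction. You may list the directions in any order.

+z: blocked by module

+z: nearest on ray is module@(-1, 0, 1) ⇒ blocked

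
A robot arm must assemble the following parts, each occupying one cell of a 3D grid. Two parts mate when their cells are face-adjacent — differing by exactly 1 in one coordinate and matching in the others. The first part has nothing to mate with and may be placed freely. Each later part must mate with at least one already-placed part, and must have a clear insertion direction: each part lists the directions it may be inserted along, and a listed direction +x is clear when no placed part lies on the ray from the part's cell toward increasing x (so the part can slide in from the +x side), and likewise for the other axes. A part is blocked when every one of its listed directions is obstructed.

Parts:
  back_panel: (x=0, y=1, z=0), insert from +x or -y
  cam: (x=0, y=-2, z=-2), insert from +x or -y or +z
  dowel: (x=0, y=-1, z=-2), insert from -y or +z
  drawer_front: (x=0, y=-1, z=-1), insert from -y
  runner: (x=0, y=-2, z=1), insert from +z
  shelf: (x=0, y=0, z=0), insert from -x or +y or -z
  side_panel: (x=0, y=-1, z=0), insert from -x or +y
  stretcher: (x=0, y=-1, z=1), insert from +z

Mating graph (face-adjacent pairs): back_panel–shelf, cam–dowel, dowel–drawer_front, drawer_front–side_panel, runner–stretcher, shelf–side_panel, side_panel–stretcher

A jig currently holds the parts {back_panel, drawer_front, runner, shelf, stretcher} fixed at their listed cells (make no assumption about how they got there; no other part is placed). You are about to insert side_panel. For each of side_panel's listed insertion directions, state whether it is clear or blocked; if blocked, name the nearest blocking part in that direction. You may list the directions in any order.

+y: blocked by shelf; -x: clear

-x: ray from side_panel(0, -1, 0) has no placed part ⇒ clear
+y: nearest on ray is shelf@(0, 0, 0) ⇒ blocked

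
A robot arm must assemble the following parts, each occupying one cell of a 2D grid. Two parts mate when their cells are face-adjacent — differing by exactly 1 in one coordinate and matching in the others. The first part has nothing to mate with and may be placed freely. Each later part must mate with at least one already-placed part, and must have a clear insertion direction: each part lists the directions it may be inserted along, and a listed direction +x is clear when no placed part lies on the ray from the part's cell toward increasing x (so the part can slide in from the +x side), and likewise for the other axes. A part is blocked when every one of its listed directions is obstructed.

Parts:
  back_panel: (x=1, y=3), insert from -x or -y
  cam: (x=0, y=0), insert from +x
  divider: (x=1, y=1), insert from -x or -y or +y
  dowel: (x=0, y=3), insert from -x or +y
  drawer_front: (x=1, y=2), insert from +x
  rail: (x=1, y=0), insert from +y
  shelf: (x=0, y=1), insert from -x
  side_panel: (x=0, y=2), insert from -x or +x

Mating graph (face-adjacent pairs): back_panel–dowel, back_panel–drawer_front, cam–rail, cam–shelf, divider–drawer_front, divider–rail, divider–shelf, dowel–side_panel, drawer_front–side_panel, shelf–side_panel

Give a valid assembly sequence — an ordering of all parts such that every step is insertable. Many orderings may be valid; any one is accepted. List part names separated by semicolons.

side_panel; shelf; cam; rail; divider; drawer_front; back_panel; dowel

1. side_panel@(0, 2) [-x clear] — {side_panel}
2. shelf@(0, 1) [-x clear] — {shelf, side_panel}
3. cam@(0, 0) [+x clear] — {cam, shelf, side_panel}
4. rail@(1, 0) [+y clear] — {cam, rail, shelf, side_panel}
5. divider@(1, 1) [+y clear] — {cam, divider, rail, shelf, side_panel}
6. drawer_front@(1, 2) [+x clear] — {cam, divider, drawer_front, rail, shelf, side_panel}
7. back_panel@(1, 3) [-x clear] — {back_panel, cam, divider, drawer_front, rail, shelf, side_panel}
8. dowel@(0, 3) [-x clear] — {back_panel, cam, divider, dowel, drawer_front, rail, shelf, side_panel}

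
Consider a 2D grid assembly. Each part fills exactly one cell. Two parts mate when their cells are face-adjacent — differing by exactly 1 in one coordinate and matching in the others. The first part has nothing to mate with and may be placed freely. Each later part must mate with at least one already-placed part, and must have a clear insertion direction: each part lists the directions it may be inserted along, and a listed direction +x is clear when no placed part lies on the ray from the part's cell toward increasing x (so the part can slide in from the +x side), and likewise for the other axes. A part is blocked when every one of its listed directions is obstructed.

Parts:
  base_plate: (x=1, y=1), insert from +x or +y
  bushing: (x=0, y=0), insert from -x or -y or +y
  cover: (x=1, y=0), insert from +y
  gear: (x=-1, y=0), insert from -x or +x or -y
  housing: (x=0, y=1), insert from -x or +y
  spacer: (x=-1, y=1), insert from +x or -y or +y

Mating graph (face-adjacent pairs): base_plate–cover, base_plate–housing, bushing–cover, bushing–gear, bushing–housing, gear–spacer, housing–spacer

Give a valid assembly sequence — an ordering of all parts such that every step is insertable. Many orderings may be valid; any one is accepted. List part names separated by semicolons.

1. gear@(-1, 0) [-x clear] — {gear}
2. spacer@(-1, 1) [+x clear] — {gear, spacer}
3. bushing@(0, 0) [-y clear] — {bushing, gear, spacer}
4. cover@(1, 0) [+y clear] — {bushing, cover, gear, spacer}
5. base_plate@(1, 1) [+x clear] — {base_plate, bushing, cover, gear, spacer}
6. housing@(0, 1) [+y clear] — {base_plate, bushing, cover, gear, housing, spacer}

gear; spacer; bushing; cover; base_plate; housing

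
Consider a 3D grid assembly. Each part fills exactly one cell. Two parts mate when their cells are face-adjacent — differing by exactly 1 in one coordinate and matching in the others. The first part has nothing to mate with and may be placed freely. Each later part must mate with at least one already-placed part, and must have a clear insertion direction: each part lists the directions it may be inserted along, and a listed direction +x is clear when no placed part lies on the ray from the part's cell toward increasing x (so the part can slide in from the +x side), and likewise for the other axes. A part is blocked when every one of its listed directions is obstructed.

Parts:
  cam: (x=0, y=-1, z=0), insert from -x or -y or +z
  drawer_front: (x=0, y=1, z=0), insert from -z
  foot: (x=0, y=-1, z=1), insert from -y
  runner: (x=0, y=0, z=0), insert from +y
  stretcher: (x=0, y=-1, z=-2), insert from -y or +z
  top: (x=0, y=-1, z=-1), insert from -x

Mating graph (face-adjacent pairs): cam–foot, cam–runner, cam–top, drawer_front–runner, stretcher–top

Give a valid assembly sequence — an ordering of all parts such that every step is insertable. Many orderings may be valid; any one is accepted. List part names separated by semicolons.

runner; cam; foot; drawer_front; top; stretcher

1. runner@(0, 0, 0) [+y clear] — {runner}
2. cam@(0, -1, 0) [-x clear] — {cam, runner}
3. foot@(0, -1, 1) [-y clear] — {cam, foot, runner}
4. drawer_front@(0, 1, 0) [-z clear] — {cam, drawer_front, foot, runner}
5. top@(0, -1, -1) [-x clear] — {cam, drawer_front, foot, runner, top}
6. stretcher@(0, -1, -2) [-y clear] — {cam, drawer_front, foot, runner, stretcher, top}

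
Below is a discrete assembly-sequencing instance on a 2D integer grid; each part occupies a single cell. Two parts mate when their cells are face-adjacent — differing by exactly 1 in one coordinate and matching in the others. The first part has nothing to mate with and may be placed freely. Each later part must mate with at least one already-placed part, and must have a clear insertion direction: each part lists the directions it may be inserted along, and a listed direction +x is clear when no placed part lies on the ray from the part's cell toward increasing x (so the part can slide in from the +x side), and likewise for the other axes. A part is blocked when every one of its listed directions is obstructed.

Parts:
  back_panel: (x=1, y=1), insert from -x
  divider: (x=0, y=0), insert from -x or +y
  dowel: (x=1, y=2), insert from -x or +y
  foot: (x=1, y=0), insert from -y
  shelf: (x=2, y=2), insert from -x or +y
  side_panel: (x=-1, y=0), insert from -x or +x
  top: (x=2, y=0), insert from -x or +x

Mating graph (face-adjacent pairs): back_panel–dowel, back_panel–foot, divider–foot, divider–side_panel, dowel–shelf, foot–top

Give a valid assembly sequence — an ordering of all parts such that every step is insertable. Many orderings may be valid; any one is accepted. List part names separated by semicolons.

1. foot@(1, 0) [-y clear] — {foot}
2. top@(2, 0) [+x clear] — {foot, top}
3. divider@(0, 0) [-x clear] — {divider, foot, top}
4. side_panel@(-1, 0) [-x clear] — {divider, foot, side_panel, top}
5. back_panel@(1, 1) [-x clear] — {back_panel, divider, foot, side_panel, top}
6. dowel@(1, 2) [-x clear] — {back_panel, divider, dowel, foot, side_panel, top}
7. shelf@(2, 2) [+y clear] — {back_panel, divider, dowel, foot, shelf, side_panel, top}

foot; top; divider; side_panel; back_panel; dowel; shelf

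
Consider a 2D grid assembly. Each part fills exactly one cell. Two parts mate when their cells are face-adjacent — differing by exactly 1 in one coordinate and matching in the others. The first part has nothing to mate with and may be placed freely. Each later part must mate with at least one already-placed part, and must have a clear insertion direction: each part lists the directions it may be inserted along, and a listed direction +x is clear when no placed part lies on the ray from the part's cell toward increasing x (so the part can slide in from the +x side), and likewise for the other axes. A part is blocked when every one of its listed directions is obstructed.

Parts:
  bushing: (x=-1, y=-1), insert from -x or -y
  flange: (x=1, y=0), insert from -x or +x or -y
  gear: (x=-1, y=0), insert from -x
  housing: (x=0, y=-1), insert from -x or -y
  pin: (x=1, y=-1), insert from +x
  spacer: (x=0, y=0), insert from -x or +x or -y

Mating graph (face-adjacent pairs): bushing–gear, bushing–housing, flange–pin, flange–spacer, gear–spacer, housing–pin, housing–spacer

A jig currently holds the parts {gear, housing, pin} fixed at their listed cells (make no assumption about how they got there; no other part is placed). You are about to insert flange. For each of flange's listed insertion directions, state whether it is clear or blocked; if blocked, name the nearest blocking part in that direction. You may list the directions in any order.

+x: clear; -x: blocked by gear; -y: blocked by pin

-x: nearest on ray is gear@(-1, 0) ⇒ blocked
+x: ray from flange(1, 0) has no placed part ⇒ clear
-y: nearest on ray is pin@(1, -1) ⇒ blocked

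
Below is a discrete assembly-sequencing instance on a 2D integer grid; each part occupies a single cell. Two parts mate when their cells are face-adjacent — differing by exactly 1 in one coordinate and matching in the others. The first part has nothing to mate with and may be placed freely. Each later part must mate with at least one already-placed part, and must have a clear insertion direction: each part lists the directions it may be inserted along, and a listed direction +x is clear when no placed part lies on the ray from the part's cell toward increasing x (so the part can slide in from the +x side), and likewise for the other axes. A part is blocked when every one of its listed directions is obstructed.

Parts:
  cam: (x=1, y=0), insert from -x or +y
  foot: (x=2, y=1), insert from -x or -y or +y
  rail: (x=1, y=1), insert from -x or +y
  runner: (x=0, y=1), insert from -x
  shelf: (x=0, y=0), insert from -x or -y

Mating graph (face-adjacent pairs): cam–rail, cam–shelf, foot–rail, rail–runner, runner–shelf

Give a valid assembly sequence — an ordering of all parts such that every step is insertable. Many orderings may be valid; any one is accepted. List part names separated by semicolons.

1. runner@(0, 1) [-x clear] — {runner}
2. shelf@(0, 0) [-x clear] — {runner, shelf}
3. cam@(1, 0) [+y clear] — {cam, runner, shelf}
4. rail@(1, 1) [+y clear] — {cam, rail, runner, shelf}
5. foot@(2, 1) [-y clear] — {cam, foot, rail, runner, shelf}

runner; shelf; cam; rail; foot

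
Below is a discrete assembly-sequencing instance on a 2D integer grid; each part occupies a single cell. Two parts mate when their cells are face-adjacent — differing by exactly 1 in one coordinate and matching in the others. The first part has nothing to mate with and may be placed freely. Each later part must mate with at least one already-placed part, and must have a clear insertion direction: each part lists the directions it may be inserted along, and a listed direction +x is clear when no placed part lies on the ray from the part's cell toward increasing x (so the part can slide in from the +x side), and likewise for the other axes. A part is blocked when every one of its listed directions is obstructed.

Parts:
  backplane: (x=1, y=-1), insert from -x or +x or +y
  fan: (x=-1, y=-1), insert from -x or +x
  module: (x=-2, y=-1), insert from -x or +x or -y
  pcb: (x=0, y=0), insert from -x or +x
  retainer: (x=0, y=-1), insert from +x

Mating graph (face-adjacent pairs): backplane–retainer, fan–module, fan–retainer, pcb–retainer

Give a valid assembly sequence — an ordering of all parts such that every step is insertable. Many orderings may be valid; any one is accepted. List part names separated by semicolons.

pcb; retainer; fan; backplane; module

1. pcb@(0, 0) [-x clear] — {pcb}
2. retainer@(0, -1) [+x clear] — {pcb, retainer}
3. fan@(-1, -1) [-x clear] — {fan, pcb, retainer}
4. backplane@(1, -1) [+x clear] — {backplane, fan, pcb, retainer}
5. module@(-2, -1) [-x clear] — {backplane, fan, module, pcb, retainer}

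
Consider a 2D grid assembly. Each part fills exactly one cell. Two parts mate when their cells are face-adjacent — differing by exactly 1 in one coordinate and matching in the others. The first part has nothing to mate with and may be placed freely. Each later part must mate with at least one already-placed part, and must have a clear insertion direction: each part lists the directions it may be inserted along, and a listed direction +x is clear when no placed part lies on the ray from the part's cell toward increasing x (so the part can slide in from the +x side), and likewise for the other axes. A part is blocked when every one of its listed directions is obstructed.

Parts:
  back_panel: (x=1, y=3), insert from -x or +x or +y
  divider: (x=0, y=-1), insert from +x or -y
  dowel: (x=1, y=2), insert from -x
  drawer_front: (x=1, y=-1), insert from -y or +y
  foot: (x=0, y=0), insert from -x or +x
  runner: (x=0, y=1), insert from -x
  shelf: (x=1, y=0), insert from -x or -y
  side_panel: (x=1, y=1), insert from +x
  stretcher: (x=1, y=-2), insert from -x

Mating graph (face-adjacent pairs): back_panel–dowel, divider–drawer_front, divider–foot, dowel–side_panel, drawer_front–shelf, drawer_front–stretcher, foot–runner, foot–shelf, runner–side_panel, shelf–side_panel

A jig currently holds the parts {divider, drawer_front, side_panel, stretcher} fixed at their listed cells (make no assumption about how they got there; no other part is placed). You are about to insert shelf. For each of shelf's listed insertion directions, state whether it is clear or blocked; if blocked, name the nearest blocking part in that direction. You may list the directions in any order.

-x: ray from shelf(1, 0) has no placed part ⇒ clear
-y: nearest on ray is drawer_front@(1, -1) ⇒ blocked

-x: clear; -y: blocked by drawer_front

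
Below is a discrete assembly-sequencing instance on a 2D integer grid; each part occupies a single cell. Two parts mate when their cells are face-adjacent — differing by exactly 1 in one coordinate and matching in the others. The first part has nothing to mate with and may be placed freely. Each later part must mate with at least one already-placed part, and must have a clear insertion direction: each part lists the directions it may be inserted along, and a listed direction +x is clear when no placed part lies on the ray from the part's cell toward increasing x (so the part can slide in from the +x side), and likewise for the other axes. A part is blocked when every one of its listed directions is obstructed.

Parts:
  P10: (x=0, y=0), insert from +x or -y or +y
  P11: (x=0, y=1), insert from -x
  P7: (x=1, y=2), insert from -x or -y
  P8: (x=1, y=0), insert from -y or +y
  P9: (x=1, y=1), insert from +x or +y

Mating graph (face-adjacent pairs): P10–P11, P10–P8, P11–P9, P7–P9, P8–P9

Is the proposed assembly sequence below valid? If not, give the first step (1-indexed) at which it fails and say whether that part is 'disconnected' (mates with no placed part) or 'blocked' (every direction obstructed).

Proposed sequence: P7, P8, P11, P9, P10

1. P7@(1, 2) [-x clear] — {P7}
2. P8@(1, 0) — no placed neighbour ⇒ disconnected

Invalid at step 2 (disconnected)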